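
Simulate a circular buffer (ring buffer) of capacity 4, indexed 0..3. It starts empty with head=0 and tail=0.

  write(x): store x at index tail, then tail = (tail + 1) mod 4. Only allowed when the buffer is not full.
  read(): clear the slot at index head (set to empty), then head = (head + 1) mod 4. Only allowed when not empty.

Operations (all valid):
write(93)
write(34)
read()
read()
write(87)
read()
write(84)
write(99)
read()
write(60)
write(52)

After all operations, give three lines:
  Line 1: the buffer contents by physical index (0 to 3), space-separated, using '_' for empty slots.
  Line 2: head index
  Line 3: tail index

Answer: 99 60 52 _
0
3

Derivation:
write(93): buf=[93 _ _ _], head=0, tail=1, size=1
write(34): buf=[93 34 _ _], head=0, tail=2, size=2
read(): buf=[_ 34 _ _], head=1, tail=2, size=1
read(): buf=[_ _ _ _], head=2, tail=2, size=0
write(87): buf=[_ _ 87 _], head=2, tail=3, size=1
read(): buf=[_ _ _ _], head=3, tail=3, size=0
write(84): buf=[_ _ _ 84], head=3, tail=0, size=1
write(99): buf=[99 _ _ 84], head=3, tail=1, size=2
read(): buf=[99 _ _ _], head=0, tail=1, size=1
write(60): buf=[99 60 _ _], head=0, tail=2, size=2
write(52): buf=[99 60 52 _], head=0, tail=3, size=3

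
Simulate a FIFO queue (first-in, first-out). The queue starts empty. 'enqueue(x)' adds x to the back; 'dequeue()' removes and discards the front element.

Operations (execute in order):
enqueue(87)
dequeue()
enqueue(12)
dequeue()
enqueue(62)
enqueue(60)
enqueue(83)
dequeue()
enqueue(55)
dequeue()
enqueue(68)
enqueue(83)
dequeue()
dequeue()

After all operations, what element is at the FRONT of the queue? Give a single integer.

Answer: 68

Derivation:
enqueue(87): queue = [87]
dequeue(): queue = []
enqueue(12): queue = [12]
dequeue(): queue = []
enqueue(62): queue = [62]
enqueue(60): queue = [62, 60]
enqueue(83): queue = [62, 60, 83]
dequeue(): queue = [60, 83]
enqueue(55): queue = [60, 83, 55]
dequeue(): queue = [83, 55]
enqueue(68): queue = [83, 55, 68]
enqueue(83): queue = [83, 55, 68, 83]
dequeue(): queue = [55, 68, 83]
dequeue(): queue = [68, 83]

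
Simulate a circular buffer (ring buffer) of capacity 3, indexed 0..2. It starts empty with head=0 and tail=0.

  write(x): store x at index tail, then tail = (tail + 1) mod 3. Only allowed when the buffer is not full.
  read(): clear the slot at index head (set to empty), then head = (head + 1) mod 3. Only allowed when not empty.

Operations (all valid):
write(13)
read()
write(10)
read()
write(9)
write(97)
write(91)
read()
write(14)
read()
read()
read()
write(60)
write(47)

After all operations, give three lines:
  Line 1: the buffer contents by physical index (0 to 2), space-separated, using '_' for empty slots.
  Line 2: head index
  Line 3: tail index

Answer: 60 47 _
0
2

Derivation:
write(13): buf=[13 _ _], head=0, tail=1, size=1
read(): buf=[_ _ _], head=1, tail=1, size=0
write(10): buf=[_ 10 _], head=1, tail=2, size=1
read(): buf=[_ _ _], head=2, tail=2, size=0
write(9): buf=[_ _ 9], head=2, tail=0, size=1
write(97): buf=[97 _ 9], head=2, tail=1, size=2
write(91): buf=[97 91 9], head=2, tail=2, size=3
read(): buf=[97 91 _], head=0, tail=2, size=2
write(14): buf=[97 91 14], head=0, tail=0, size=3
read(): buf=[_ 91 14], head=1, tail=0, size=2
read(): buf=[_ _ 14], head=2, tail=0, size=1
read(): buf=[_ _ _], head=0, tail=0, size=0
write(60): buf=[60 _ _], head=0, tail=1, size=1
write(47): buf=[60 47 _], head=0, tail=2, size=2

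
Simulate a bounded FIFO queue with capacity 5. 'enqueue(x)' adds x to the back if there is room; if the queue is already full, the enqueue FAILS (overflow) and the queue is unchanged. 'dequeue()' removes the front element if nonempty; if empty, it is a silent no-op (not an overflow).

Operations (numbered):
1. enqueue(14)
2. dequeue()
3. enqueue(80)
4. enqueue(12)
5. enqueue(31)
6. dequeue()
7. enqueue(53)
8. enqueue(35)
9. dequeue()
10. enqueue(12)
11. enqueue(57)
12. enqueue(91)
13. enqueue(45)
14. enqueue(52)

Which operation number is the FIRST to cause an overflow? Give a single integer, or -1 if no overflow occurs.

Answer: 12

Derivation:
1. enqueue(14): size=1
2. dequeue(): size=0
3. enqueue(80): size=1
4. enqueue(12): size=2
5. enqueue(31): size=3
6. dequeue(): size=2
7. enqueue(53): size=3
8. enqueue(35): size=4
9. dequeue(): size=3
10. enqueue(12): size=4
11. enqueue(57): size=5
12. enqueue(91): size=5=cap → OVERFLOW (fail)
13. enqueue(45): size=5=cap → OVERFLOW (fail)
14. enqueue(52): size=5=cap → OVERFLOW (fail)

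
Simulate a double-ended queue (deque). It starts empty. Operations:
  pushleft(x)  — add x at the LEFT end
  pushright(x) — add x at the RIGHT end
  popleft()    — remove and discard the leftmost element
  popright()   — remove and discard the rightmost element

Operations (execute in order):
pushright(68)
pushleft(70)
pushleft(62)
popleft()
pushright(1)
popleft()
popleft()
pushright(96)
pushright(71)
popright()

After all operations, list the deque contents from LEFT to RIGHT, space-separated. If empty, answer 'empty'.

Answer: 1 96

Derivation:
pushright(68): [68]
pushleft(70): [70, 68]
pushleft(62): [62, 70, 68]
popleft(): [70, 68]
pushright(1): [70, 68, 1]
popleft(): [68, 1]
popleft(): [1]
pushright(96): [1, 96]
pushright(71): [1, 96, 71]
popright(): [1, 96]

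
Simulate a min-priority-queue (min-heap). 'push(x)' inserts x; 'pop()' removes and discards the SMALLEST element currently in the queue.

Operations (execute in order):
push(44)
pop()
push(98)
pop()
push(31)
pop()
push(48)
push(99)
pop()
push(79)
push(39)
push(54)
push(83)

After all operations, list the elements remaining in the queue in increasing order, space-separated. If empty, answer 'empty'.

Answer: 39 54 79 83 99

Derivation:
push(44): heap contents = [44]
pop() → 44: heap contents = []
push(98): heap contents = [98]
pop() → 98: heap contents = []
push(31): heap contents = [31]
pop() → 31: heap contents = []
push(48): heap contents = [48]
push(99): heap contents = [48, 99]
pop() → 48: heap contents = [99]
push(79): heap contents = [79, 99]
push(39): heap contents = [39, 79, 99]
push(54): heap contents = [39, 54, 79, 99]
push(83): heap contents = [39, 54, 79, 83, 99]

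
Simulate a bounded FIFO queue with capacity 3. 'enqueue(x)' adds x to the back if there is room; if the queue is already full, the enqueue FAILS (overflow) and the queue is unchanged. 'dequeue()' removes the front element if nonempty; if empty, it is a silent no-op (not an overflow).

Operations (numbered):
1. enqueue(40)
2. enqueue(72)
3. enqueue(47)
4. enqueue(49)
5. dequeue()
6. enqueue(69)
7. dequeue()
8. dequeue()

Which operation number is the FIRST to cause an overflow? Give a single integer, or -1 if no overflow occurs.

Answer: 4

Derivation:
1. enqueue(40): size=1
2. enqueue(72): size=2
3. enqueue(47): size=3
4. enqueue(49): size=3=cap → OVERFLOW (fail)
5. dequeue(): size=2
6. enqueue(69): size=3
7. dequeue(): size=2
8. dequeue(): size=1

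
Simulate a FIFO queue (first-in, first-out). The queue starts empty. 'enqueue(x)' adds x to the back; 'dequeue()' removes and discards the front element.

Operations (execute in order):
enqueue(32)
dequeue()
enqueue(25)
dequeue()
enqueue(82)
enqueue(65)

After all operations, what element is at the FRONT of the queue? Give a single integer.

enqueue(32): queue = [32]
dequeue(): queue = []
enqueue(25): queue = [25]
dequeue(): queue = []
enqueue(82): queue = [82]
enqueue(65): queue = [82, 65]

Answer: 82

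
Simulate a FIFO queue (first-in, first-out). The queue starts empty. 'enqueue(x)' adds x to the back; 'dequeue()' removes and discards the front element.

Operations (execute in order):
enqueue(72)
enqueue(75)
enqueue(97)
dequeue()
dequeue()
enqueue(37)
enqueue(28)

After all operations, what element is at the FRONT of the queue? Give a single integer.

enqueue(72): queue = [72]
enqueue(75): queue = [72, 75]
enqueue(97): queue = [72, 75, 97]
dequeue(): queue = [75, 97]
dequeue(): queue = [97]
enqueue(37): queue = [97, 37]
enqueue(28): queue = [97, 37, 28]

Answer: 97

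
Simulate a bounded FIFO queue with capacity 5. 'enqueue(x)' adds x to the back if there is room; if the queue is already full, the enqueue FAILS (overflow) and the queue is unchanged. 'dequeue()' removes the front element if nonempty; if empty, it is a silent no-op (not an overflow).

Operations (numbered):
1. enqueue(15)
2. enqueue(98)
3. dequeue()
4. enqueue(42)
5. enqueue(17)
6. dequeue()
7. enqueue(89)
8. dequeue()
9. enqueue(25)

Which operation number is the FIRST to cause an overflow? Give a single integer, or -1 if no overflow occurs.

Answer: -1

Derivation:
1. enqueue(15): size=1
2. enqueue(98): size=2
3. dequeue(): size=1
4. enqueue(42): size=2
5. enqueue(17): size=3
6. dequeue(): size=2
7. enqueue(89): size=3
8. dequeue(): size=2
9. enqueue(25): size=3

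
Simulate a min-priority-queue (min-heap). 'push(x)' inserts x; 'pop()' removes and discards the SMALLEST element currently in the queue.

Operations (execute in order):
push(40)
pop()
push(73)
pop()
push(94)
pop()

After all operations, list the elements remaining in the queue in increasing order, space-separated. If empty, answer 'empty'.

Answer: empty

Derivation:
push(40): heap contents = [40]
pop() → 40: heap contents = []
push(73): heap contents = [73]
pop() → 73: heap contents = []
push(94): heap contents = [94]
pop() → 94: heap contents = []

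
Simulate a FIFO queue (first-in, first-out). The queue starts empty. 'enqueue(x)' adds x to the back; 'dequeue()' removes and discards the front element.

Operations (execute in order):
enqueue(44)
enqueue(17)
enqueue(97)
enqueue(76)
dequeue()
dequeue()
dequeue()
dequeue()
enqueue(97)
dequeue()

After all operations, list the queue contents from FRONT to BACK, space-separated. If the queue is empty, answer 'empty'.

enqueue(44): [44]
enqueue(17): [44, 17]
enqueue(97): [44, 17, 97]
enqueue(76): [44, 17, 97, 76]
dequeue(): [17, 97, 76]
dequeue(): [97, 76]
dequeue(): [76]
dequeue(): []
enqueue(97): [97]
dequeue(): []

Answer: empty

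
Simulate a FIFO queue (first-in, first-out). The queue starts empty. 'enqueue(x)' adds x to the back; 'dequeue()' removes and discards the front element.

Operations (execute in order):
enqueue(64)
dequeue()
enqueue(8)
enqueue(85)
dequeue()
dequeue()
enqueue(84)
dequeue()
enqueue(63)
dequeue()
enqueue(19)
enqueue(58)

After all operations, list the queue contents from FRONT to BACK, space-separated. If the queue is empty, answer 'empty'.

Answer: 19 58

Derivation:
enqueue(64): [64]
dequeue(): []
enqueue(8): [8]
enqueue(85): [8, 85]
dequeue(): [85]
dequeue(): []
enqueue(84): [84]
dequeue(): []
enqueue(63): [63]
dequeue(): []
enqueue(19): [19]
enqueue(58): [19, 58]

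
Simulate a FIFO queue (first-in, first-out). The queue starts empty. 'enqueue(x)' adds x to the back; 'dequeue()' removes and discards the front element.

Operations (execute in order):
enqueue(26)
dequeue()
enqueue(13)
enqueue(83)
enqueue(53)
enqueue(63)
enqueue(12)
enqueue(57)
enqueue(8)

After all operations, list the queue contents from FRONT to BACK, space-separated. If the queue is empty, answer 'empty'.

Answer: 13 83 53 63 12 57 8

Derivation:
enqueue(26): [26]
dequeue(): []
enqueue(13): [13]
enqueue(83): [13, 83]
enqueue(53): [13, 83, 53]
enqueue(63): [13, 83, 53, 63]
enqueue(12): [13, 83, 53, 63, 12]
enqueue(57): [13, 83, 53, 63, 12, 57]
enqueue(8): [13, 83, 53, 63, 12, 57, 8]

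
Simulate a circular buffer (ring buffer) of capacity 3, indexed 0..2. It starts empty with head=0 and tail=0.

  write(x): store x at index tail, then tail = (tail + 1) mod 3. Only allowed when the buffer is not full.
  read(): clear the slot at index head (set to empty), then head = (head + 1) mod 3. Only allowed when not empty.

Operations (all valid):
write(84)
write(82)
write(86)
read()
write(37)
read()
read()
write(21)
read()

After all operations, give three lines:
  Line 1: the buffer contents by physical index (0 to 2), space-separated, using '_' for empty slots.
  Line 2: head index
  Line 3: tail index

write(84): buf=[84 _ _], head=0, tail=1, size=1
write(82): buf=[84 82 _], head=0, tail=2, size=2
write(86): buf=[84 82 86], head=0, tail=0, size=3
read(): buf=[_ 82 86], head=1, tail=0, size=2
write(37): buf=[37 82 86], head=1, tail=1, size=3
read(): buf=[37 _ 86], head=2, tail=1, size=2
read(): buf=[37 _ _], head=0, tail=1, size=1
write(21): buf=[37 21 _], head=0, tail=2, size=2
read(): buf=[_ 21 _], head=1, tail=2, size=1

Answer: _ 21 _
1
2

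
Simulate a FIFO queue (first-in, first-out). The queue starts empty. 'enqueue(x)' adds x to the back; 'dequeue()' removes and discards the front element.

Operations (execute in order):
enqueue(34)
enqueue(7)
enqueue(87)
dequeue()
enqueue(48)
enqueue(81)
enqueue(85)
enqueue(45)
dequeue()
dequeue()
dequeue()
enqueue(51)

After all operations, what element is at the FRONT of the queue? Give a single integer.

enqueue(34): queue = [34]
enqueue(7): queue = [34, 7]
enqueue(87): queue = [34, 7, 87]
dequeue(): queue = [7, 87]
enqueue(48): queue = [7, 87, 48]
enqueue(81): queue = [7, 87, 48, 81]
enqueue(85): queue = [7, 87, 48, 81, 85]
enqueue(45): queue = [7, 87, 48, 81, 85, 45]
dequeue(): queue = [87, 48, 81, 85, 45]
dequeue(): queue = [48, 81, 85, 45]
dequeue(): queue = [81, 85, 45]
enqueue(51): queue = [81, 85, 45, 51]

Answer: 81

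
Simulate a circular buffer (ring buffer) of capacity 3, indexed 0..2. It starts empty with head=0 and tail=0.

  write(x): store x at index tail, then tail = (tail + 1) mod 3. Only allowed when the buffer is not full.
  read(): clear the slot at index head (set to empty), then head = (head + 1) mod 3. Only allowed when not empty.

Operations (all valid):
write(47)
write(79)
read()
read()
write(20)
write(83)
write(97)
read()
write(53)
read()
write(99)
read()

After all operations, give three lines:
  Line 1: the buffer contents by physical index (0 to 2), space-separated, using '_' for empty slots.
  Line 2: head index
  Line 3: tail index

Answer: 99 _ 53
2
1

Derivation:
write(47): buf=[47 _ _], head=0, tail=1, size=1
write(79): buf=[47 79 _], head=0, tail=2, size=2
read(): buf=[_ 79 _], head=1, tail=2, size=1
read(): buf=[_ _ _], head=2, tail=2, size=0
write(20): buf=[_ _ 20], head=2, tail=0, size=1
write(83): buf=[83 _ 20], head=2, tail=1, size=2
write(97): buf=[83 97 20], head=2, tail=2, size=3
read(): buf=[83 97 _], head=0, tail=2, size=2
write(53): buf=[83 97 53], head=0, tail=0, size=3
read(): buf=[_ 97 53], head=1, tail=0, size=2
write(99): buf=[99 97 53], head=1, tail=1, size=3
read(): buf=[99 _ 53], head=2, tail=1, size=2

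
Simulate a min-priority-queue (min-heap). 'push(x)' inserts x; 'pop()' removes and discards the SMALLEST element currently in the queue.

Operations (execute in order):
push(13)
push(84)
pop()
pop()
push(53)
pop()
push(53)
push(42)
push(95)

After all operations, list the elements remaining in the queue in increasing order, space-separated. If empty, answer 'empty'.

push(13): heap contents = [13]
push(84): heap contents = [13, 84]
pop() → 13: heap contents = [84]
pop() → 84: heap contents = []
push(53): heap contents = [53]
pop() → 53: heap contents = []
push(53): heap contents = [53]
push(42): heap contents = [42, 53]
push(95): heap contents = [42, 53, 95]

Answer: 42 53 95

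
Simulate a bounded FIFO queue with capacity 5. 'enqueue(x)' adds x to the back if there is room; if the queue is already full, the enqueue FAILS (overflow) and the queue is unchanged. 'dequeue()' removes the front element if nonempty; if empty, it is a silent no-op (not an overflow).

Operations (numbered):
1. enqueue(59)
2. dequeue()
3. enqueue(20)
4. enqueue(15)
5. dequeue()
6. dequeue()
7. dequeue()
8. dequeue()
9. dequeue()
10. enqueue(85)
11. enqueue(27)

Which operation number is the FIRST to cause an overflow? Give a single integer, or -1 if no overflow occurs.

Answer: -1

Derivation:
1. enqueue(59): size=1
2. dequeue(): size=0
3. enqueue(20): size=1
4. enqueue(15): size=2
5. dequeue(): size=1
6. dequeue(): size=0
7. dequeue(): empty, no-op, size=0
8. dequeue(): empty, no-op, size=0
9. dequeue(): empty, no-op, size=0
10. enqueue(85): size=1
11. enqueue(27): size=2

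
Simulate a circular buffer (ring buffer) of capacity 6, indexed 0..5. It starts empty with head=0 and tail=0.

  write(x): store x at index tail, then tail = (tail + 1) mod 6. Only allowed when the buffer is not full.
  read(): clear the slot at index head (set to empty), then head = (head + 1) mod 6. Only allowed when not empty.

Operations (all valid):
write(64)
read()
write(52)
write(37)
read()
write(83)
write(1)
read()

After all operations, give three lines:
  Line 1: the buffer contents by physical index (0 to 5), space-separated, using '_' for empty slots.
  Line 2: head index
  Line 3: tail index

Answer: _ _ _ 83 1 _
3
5

Derivation:
write(64): buf=[64 _ _ _ _ _], head=0, tail=1, size=1
read(): buf=[_ _ _ _ _ _], head=1, tail=1, size=0
write(52): buf=[_ 52 _ _ _ _], head=1, tail=2, size=1
write(37): buf=[_ 52 37 _ _ _], head=1, tail=3, size=2
read(): buf=[_ _ 37 _ _ _], head=2, tail=3, size=1
write(83): buf=[_ _ 37 83 _ _], head=2, tail=4, size=2
write(1): buf=[_ _ 37 83 1 _], head=2, tail=5, size=3
read(): buf=[_ _ _ 83 1 _], head=3, tail=5, size=2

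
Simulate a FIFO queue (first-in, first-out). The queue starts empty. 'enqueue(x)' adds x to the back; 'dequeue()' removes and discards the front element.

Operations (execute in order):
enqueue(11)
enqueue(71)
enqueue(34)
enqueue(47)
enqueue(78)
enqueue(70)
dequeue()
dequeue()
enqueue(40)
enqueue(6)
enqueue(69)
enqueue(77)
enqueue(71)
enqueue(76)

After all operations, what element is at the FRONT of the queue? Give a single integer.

Answer: 34

Derivation:
enqueue(11): queue = [11]
enqueue(71): queue = [11, 71]
enqueue(34): queue = [11, 71, 34]
enqueue(47): queue = [11, 71, 34, 47]
enqueue(78): queue = [11, 71, 34, 47, 78]
enqueue(70): queue = [11, 71, 34, 47, 78, 70]
dequeue(): queue = [71, 34, 47, 78, 70]
dequeue(): queue = [34, 47, 78, 70]
enqueue(40): queue = [34, 47, 78, 70, 40]
enqueue(6): queue = [34, 47, 78, 70, 40, 6]
enqueue(69): queue = [34, 47, 78, 70, 40, 6, 69]
enqueue(77): queue = [34, 47, 78, 70, 40, 6, 69, 77]
enqueue(71): queue = [34, 47, 78, 70, 40, 6, 69, 77, 71]
enqueue(76): queue = [34, 47, 78, 70, 40, 6, 69, 77, 71, 76]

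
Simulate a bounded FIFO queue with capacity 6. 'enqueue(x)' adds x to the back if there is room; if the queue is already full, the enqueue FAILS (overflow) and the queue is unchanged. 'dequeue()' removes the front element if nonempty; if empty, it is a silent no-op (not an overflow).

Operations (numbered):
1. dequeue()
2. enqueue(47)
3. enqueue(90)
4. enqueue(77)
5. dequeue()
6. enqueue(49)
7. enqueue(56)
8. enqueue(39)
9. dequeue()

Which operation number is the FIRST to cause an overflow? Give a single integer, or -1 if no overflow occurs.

1. dequeue(): empty, no-op, size=0
2. enqueue(47): size=1
3. enqueue(90): size=2
4. enqueue(77): size=3
5. dequeue(): size=2
6. enqueue(49): size=3
7. enqueue(56): size=4
8. enqueue(39): size=5
9. dequeue(): size=4

Answer: -1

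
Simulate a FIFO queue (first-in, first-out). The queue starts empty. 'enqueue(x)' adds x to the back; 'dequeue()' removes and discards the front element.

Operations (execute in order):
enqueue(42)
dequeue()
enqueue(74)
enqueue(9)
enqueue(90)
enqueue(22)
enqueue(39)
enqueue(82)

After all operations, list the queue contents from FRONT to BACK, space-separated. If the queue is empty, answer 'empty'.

Answer: 74 9 90 22 39 82

Derivation:
enqueue(42): [42]
dequeue(): []
enqueue(74): [74]
enqueue(9): [74, 9]
enqueue(90): [74, 9, 90]
enqueue(22): [74, 9, 90, 22]
enqueue(39): [74, 9, 90, 22, 39]
enqueue(82): [74, 9, 90, 22, 39, 82]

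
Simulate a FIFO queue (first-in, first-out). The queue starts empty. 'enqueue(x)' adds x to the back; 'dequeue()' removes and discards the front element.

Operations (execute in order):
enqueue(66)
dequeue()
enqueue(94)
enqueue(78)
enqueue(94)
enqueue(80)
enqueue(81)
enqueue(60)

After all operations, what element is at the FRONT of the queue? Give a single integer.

Answer: 94

Derivation:
enqueue(66): queue = [66]
dequeue(): queue = []
enqueue(94): queue = [94]
enqueue(78): queue = [94, 78]
enqueue(94): queue = [94, 78, 94]
enqueue(80): queue = [94, 78, 94, 80]
enqueue(81): queue = [94, 78, 94, 80, 81]
enqueue(60): queue = [94, 78, 94, 80, 81, 60]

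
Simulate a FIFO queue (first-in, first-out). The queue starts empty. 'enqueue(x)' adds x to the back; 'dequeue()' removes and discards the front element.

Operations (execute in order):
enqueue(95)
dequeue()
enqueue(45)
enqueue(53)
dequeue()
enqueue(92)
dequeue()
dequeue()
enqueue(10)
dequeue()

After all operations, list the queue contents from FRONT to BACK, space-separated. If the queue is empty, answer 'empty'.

Answer: empty

Derivation:
enqueue(95): [95]
dequeue(): []
enqueue(45): [45]
enqueue(53): [45, 53]
dequeue(): [53]
enqueue(92): [53, 92]
dequeue(): [92]
dequeue(): []
enqueue(10): [10]
dequeue(): []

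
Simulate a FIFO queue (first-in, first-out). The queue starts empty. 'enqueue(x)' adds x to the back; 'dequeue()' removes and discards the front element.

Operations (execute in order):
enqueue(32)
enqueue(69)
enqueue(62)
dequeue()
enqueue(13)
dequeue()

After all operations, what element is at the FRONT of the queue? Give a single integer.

enqueue(32): queue = [32]
enqueue(69): queue = [32, 69]
enqueue(62): queue = [32, 69, 62]
dequeue(): queue = [69, 62]
enqueue(13): queue = [69, 62, 13]
dequeue(): queue = [62, 13]

Answer: 62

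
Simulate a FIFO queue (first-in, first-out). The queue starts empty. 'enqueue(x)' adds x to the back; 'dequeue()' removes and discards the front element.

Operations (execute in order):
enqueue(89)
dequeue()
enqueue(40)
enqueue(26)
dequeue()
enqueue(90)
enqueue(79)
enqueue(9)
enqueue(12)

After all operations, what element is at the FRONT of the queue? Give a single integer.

Answer: 26

Derivation:
enqueue(89): queue = [89]
dequeue(): queue = []
enqueue(40): queue = [40]
enqueue(26): queue = [40, 26]
dequeue(): queue = [26]
enqueue(90): queue = [26, 90]
enqueue(79): queue = [26, 90, 79]
enqueue(9): queue = [26, 90, 79, 9]
enqueue(12): queue = [26, 90, 79, 9, 12]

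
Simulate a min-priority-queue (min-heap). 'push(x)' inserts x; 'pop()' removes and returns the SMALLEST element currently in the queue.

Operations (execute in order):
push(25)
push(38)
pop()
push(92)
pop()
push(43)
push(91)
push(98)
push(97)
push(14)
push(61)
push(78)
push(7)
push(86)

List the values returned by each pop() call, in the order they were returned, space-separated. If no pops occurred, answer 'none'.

Answer: 25 38

Derivation:
push(25): heap contents = [25]
push(38): heap contents = [25, 38]
pop() → 25: heap contents = [38]
push(92): heap contents = [38, 92]
pop() → 38: heap contents = [92]
push(43): heap contents = [43, 92]
push(91): heap contents = [43, 91, 92]
push(98): heap contents = [43, 91, 92, 98]
push(97): heap contents = [43, 91, 92, 97, 98]
push(14): heap contents = [14, 43, 91, 92, 97, 98]
push(61): heap contents = [14, 43, 61, 91, 92, 97, 98]
push(78): heap contents = [14, 43, 61, 78, 91, 92, 97, 98]
push(7): heap contents = [7, 14, 43, 61, 78, 91, 92, 97, 98]
push(86): heap contents = [7, 14, 43, 61, 78, 86, 91, 92, 97, 98]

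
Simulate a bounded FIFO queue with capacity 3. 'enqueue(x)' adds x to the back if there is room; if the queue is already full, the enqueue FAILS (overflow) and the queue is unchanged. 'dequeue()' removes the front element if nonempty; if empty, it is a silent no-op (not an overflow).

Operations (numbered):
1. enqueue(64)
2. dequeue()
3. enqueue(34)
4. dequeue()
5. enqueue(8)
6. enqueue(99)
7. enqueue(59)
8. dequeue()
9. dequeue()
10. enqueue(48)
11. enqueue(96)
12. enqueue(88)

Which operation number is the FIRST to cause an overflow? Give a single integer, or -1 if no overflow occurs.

1. enqueue(64): size=1
2. dequeue(): size=0
3. enqueue(34): size=1
4. dequeue(): size=0
5. enqueue(8): size=1
6. enqueue(99): size=2
7. enqueue(59): size=3
8. dequeue(): size=2
9. dequeue(): size=1
10. enqueue(48): size=2
11. enqueue(96): size=3
12. enqueue(88): size=3=cap → OVERFLOW (fail)

Answer: 12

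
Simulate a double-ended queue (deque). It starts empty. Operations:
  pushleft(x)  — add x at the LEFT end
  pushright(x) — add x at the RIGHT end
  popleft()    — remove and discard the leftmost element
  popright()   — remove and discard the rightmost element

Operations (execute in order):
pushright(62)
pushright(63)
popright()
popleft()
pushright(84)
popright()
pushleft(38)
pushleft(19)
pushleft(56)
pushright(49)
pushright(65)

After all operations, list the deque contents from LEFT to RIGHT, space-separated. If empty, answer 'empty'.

Answer: 56 19 38 49 65

Derivation:
pushright(62): [62]
pushright(63): [62, 63]
popright(): [62]
popleft(): []
pushright(84): [84]
popright(): []
pushleft(38): [38]
pushleft(19): [19, 38]
pushleft(56): [56, 19, 38]
pushright(49): [56, 19, 38, 49]
pushright(65): [56, 19, 38, 49, 65]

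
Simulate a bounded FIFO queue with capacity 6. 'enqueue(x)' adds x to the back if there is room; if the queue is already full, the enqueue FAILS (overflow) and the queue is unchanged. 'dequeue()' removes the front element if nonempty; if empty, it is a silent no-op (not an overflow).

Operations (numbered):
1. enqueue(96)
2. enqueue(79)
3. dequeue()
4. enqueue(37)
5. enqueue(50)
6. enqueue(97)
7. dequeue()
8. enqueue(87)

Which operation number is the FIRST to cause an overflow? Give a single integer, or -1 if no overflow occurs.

Answer: -1

Derivation:
1. enqueue(96): size=1
2. enqueue(79): size=2
3. dequeue(): size=1
4. enqueue(37): size=2
5. enqueue(50): size=3
6. enqueue(97): size=4
7. dequeue(): size=3
8. enqueue(87): size=4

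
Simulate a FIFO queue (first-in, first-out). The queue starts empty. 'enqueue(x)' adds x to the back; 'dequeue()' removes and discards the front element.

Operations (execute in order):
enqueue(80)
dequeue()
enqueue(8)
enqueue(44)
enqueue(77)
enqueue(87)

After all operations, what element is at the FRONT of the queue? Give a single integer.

Answer: 8

Derivation:
enqueue(80): queue = [80]
dequeue(): queue = []
enqueue(8): queue = [8]
enqueue(44): queue = [8, 44]
enqueue(77): queue = [8, 44, 77]
enqueue(87): queue = [8, 44, 77, 87]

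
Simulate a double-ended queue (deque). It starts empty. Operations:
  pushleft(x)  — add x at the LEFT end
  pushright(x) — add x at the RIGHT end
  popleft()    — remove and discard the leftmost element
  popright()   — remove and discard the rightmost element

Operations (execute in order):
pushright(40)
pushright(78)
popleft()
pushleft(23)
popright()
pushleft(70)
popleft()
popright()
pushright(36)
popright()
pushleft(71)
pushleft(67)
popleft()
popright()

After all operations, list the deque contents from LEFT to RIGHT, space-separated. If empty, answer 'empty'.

pushright(40): [40]
pushright(78): [40, 78]
popleft(): [78]
pushleft(23): [23, 78]
popright(): [23]
pushleft(70): [70, 23]
popleft(): [23]
popright(): []
pushright(36): [36]
popright(): []
pushleft(71): [71]
pushleft(67): [67, 71]
popleft(): [71]
popright(): []

Answer: empty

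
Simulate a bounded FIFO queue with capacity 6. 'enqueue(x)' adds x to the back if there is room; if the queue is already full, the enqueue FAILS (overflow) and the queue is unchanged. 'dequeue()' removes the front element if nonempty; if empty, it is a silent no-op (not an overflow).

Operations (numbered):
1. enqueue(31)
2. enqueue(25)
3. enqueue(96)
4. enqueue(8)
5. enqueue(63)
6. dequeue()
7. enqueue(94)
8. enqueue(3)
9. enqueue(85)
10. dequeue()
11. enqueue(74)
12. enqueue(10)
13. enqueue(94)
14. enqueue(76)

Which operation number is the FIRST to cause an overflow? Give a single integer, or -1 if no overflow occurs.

1. enqueue(31): size=1
2. enqueue(25): size=2
3. enqueue(96): size=3
4. enqueue(8): size=4
5. enqueue(63): size=5
6. dequeue(): size=4
7. enqueue(94): size=5
8. enqueue(3): size=6
9. enqueue(85): size=6=cap → OVERFLOW (fail)
10. dequeue(): size=5
11. enqueue(74): size=6
12. enqueue(10): size=6=cap → OVERFLOW (fail)
13. enqueue(94): size=6=cap → OVERFLOW (fail)
14. enqueue(76): size=6=cap → OVERFLOW (fail)

Answer: 9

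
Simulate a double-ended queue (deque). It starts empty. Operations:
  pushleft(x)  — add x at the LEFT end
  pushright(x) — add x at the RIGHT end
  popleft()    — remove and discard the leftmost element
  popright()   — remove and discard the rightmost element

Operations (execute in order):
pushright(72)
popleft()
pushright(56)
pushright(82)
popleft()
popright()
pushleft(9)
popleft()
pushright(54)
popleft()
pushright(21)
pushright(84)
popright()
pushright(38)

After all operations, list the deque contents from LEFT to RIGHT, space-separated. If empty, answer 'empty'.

pushright(72): [72]
popleft(): []
pushright(56): [56]
pushright(82): [56, 82]
popleft(): [82]
popright(): []
pushleft(9): [9]
popleft(): []
pushright(54): [54]
popleft(): []
pushright(21): [21]
pushright(84): [21, 84]
popright(): [21]
pushright(38): [21, 38]

Answer: 21 38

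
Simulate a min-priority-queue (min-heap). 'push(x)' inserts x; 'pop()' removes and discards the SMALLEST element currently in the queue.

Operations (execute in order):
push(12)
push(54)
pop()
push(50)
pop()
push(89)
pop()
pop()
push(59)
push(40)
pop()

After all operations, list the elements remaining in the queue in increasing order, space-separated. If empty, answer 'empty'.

Answer: 59

Derivation:
push(12): heap contents = [12]
push(54): heap contents = [12, 54]
pop() → 12: heap contents = [54]
push(50): heap contents = [50, 54]
pop() → 50: heap contents = [54]
push(89): heap contents = [54, 89]
pop() → 54: heap contents = [89]
pop() → 89: heap contents = []
push(59): heap contents = [59]
push(40): heap contents = [40, 59]
pop() → 40: heap contents = [59]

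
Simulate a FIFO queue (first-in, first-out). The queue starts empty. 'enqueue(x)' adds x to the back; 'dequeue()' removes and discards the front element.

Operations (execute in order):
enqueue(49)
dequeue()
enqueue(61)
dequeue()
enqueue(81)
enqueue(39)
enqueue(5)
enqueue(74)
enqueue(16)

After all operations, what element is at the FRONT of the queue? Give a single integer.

enqueue(49): queue = [49]
dequeue(): queue = []
enqueue(61): queue = [61]
dequeue(): queue = []
enqueue(81): queue = [81]
enqueue(39): queue = [81, 39]
enqueue(5): queue = [81, 39, 5]
enqueue(74): queue = [81, 39, 5, 74]
enqueue(16): queue = [81, 39, 5, 74, 16]

Answer: 81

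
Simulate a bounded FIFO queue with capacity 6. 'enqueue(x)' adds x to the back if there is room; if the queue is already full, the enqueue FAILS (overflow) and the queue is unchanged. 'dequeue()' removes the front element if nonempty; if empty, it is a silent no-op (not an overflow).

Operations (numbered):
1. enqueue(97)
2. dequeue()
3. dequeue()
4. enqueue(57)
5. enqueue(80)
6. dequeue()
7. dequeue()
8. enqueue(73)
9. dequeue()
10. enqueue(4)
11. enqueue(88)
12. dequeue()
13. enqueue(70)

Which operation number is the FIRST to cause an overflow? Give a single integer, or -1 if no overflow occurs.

Answer: -1

Derivation:
1. enqueue(97): size=1
2. dequeue(): size=0
3. dequeue(): empty, no-op, size=0
4. enqueue(57): size=1
5. enqueue(80): size=2
6. dequeue(): size=1
7. dequeue(): size=0
8. enqueue(73): size=1
9. dequeue(): size=0
10. enqueue(4): size=1
11. enqueue(88): size=2
12. dequeue(): size=1
13. enqueue(70): size=2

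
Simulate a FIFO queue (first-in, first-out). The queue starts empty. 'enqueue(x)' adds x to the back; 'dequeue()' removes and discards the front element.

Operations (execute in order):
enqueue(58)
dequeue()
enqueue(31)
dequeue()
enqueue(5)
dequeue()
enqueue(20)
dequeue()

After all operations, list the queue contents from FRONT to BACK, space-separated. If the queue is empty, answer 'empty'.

Answer: empty

Derivation:
enqueue(58): [58]
dequeue(): []
enqueue(31): [31]
dequeue(): []
enqueue(5): [5]
dequeue(): []
enqueue(20): [20]
dequeue(): []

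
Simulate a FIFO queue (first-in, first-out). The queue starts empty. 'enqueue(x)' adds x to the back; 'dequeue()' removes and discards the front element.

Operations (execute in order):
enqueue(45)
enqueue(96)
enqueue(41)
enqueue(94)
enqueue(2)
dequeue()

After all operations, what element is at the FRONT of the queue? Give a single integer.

enqueue(45): queue = [45]
enqueue(96): queue = [45, 96]
enqueue(41): queue = [45, 96, 41]
enqueue(94): queue = [45, 96, 41, 94]
enqueue(2): queue = [45, 96, 41, 94, 2]
dequeue(): queue = [96, 41, 94, 2]

Answer: 96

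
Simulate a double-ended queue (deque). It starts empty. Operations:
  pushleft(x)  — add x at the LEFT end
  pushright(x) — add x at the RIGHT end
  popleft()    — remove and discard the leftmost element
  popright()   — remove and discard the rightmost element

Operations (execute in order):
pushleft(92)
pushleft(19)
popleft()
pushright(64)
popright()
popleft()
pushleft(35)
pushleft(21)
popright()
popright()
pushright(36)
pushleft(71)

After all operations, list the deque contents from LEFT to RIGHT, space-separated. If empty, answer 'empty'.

Answer: 71 36

Derivation:
pushleft(92): [92]
pushleft(19): [19, 92]
popleft(): [92]
pushright(64): [92, 64]
popright(): [92]
popleft(): []
pushleft(35): [35]
pushleft(21): [21, 35]
popright(): [21]
popright(): []
pushright(36): [36]
pushleft(71): [71, 36]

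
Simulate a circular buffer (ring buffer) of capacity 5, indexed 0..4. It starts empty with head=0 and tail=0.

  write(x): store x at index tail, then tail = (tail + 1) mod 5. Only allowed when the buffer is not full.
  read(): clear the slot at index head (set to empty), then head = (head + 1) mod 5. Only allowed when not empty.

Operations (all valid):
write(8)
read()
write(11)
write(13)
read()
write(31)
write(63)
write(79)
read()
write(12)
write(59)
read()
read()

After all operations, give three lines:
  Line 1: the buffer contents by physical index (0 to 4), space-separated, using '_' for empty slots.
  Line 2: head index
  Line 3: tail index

Answer: 79 12 59 _ _
0
3

Derivation:
write(8): buf=[8 _ _ _ _], head=0, tail=1, size=1
read(): buf=[_ _ _ _ _], head=1, tail=1, size=0
write(11): buf=[_ 11 _ _ _], head=1, tail=2, size=1
write(13): buf=[_ 11 13 _ _], head=1, tail=3, size=2
read(): buf=[_ _ 13 _ _], head=2, tail=3, size=1
write(31): buf=[_ _ 13 31 _], head=2, tail=4, size=2
write(63): buf=[_ _ 13 31 63], head=2, tail=0, size=3
write(79): buf=[79 _ 13 31 63], head=2, tail=1, size=4
read(): buf=[79 _ _ 31 63], head=3, tail=1, size=3
write(12): buf=[79 12 _ 31 63], head=3, tail=2, size=4
write(59): buf=[79 12 59 31 63], head=3, tail=3, size=5
read(): buf=[79 12 59 _ 63], head=4, tail=3, size=4
read(): buf=[79 12 59 _ _], head=0, tail=3, size=3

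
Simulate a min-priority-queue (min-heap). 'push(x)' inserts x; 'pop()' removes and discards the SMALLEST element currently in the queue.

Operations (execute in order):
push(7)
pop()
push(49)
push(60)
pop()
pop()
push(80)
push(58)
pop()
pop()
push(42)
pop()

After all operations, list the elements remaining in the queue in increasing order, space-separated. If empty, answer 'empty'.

push(7): heap contents = [7]
pop() → 7: heap contents = []
push(49): heap contents = [49]
push(60): heap contents = [49, 60]
pop() → 49: heap contents = [60]
pop() → 60: heap contents = []
push(80): heap contents = [80]
push(58): heap contents = [58, 80]
pop() → 58: heap contents = [80]
pop() → 80: heap contents = []
push(42): heap contents = [42]
pop() → 42: heap contents = []

Answer: empty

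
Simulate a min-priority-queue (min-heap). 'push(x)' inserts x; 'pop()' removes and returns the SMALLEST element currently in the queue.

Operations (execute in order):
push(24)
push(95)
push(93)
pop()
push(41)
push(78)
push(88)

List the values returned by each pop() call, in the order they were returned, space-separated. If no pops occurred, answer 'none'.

push(24): heap contents = [24]
push(95): heap contents = [24, 95]
push(93): heap contents = [24, 93, 95]
pop() → 24: heap contents = [93, 95]
push(41): heap contents = [41, 93, 95]
push(78): heap contents = [41, 78, 93, 95]
push(88): heap contents = [41, 78, 88, 93, 95]

Answer: 24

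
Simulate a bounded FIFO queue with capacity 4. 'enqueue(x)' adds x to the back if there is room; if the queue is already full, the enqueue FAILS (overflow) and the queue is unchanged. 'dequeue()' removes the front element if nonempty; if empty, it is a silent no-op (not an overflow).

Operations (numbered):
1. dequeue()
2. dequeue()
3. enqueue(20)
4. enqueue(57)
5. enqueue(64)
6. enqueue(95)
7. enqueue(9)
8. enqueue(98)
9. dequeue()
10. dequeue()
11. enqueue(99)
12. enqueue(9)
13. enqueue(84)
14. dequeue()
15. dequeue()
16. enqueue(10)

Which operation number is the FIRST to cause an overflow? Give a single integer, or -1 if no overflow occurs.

1. dequeue(): empty, no-op, size=0
2. dequeue(): empty, no-op, size=0
3. enqueue(20): size=1
4. enqueue(57): size=2
5. enqueue(64): size=3
6. enqueue(95): size=4
7. enqueue(9): size=4=cap → OVERFLOW (fail)
8. enqueue(98): size=4=cap → OVERFLOW (fail)
9. dequeue(): size=3
10. dequeue(): size=2
11. enqueue(99): size=3
12. enqueue(9): size=4
13. enqueue(84): size=4=cap → OVERFLOW (fail)
14. dequeue(): size=3
15. dequeue(): size=2
16. enqueue(10): size=3

Answer: 7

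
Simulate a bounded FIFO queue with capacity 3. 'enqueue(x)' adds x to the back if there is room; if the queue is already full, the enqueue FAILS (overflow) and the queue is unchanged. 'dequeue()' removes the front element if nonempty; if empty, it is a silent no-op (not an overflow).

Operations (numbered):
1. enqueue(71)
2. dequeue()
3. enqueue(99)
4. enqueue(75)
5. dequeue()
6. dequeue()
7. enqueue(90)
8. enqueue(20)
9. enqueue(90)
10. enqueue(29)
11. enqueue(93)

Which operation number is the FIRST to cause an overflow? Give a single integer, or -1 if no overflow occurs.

1. enqueue(71): size=1
2. dequeue(): size=0
3. enqueue(99): size=1
4. enqueue(75): size=2
5. dequeue(): size=1
6. dequeue(): size=0
7. enqueue(90): size=1
8. enqueue(20): size=2
9. enqueue(90): size=3
10. enqueue(29): size=3=cap → OVERFLOW (fail)
11. enqueue(93): size=3=cap → OVERFLOW (fail)

Answer: 10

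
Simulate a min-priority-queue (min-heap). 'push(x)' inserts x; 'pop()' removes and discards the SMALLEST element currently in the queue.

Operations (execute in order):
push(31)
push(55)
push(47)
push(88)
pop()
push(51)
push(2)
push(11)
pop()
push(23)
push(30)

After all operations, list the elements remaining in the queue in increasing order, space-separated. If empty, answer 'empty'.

push(31): heap contents = [31]
push(55): heap contents = [31, 55]
push(47): heap contents = [31, 47, 55]
push(88): heap contents = [31, 47, 55, 88]
pop() → 31: heap contents = [47, 55, 88]
push(51): heap contents = [47, 51, 55, 88]
push(2): heap contents = [2, 47, 51, 55, 88]
push(11): heap contents = [2, 11, 47, 51, 55, 88]
pop() → 2: heap contents = [11, 47, 51, 55, 88]
push(23): heap contents = [11, 23, 47, 51, 55, 88]
push(30): heap contents = [11, 23, 30, 47, 51, 55, 88]

Answer: 11 23 30 47 51 55 88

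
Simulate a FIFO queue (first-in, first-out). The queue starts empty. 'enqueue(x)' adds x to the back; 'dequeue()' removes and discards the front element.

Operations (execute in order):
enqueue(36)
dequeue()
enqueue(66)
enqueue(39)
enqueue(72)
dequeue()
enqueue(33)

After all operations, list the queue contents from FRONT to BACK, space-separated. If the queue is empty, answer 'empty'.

enqueue(36): [36]
dequeue(): []
enqueue(66): [66]
enqueue(39): [66, 39]
enqueue(72): [66, 39, 72]
dequeue(): [39, 72]
enqueue(33): [39, 72, 33]

Answer: 39 72 33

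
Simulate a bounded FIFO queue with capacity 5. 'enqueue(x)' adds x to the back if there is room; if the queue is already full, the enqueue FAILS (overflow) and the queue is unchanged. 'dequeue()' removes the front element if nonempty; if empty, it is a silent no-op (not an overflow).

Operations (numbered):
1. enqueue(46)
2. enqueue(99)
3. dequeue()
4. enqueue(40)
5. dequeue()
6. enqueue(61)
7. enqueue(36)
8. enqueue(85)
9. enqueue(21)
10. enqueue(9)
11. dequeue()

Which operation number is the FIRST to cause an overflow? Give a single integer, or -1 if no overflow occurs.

Answer: 10

Derivation:
1. enqueue(46): size=1
2. enqueue(99): size=2
3. dequeue(): size=1
4. enqueue(40): size=2
5. dequeue(): size=1
6. enqueue(61): size=2
7. enqueue(36): size=3
8. enqueue(85): size=4
9. enqueue(21): size=5
10. enqueue(9): size=5=cap → OVERFLOW (fail)
11. dequeue(): size=4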